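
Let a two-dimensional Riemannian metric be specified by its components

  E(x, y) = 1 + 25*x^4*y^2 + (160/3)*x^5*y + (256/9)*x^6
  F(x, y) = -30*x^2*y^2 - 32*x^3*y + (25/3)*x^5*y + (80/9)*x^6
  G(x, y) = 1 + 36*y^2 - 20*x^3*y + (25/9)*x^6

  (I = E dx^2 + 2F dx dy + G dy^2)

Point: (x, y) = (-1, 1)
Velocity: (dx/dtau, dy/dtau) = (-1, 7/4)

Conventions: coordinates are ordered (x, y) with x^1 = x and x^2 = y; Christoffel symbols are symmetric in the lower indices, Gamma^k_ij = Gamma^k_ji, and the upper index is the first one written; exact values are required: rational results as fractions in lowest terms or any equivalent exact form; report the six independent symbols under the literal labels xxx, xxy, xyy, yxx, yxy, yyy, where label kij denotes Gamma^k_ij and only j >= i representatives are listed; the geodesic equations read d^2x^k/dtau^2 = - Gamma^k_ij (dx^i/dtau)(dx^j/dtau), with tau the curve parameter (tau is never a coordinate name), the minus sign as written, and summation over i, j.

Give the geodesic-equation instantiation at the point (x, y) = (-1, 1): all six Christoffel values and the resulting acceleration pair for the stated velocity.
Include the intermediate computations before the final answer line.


E = 10/9, F = 23/9, G = 538/9 at the point
E_x = -4, E_y = -10/3, F_x = -143/3, F_y = -109/3, G_x = -230/3, G_y = 92
EG - F^2 = 539/9;  g^inv = (9/539) * [[538/9, -23/9], [-23/9, 10/9]]
first-kind symbols [ij,l] = (1/2)(d_i g_jl + d_j g_il - d_l g_ij): [xx,x] = E_x/2 = -2, [xx,y] = F_x - E_y/2 = -46, [xy,x] = E_y/2 = -5/3, [xy,y] = G_x/2 = -115/3, [yy,x] = F_y - G_x/2 = 2, [yy,y] = G_y/2 = 46
Gamma^x_ij = (G*[ij,x] - F*[ij,y])/(EG - F^2), Gamma^y_ij = (E*[ij,y] - F*[ij,x])/(EG - F^2)
Gamma_xxx = -18/539, Gamma_xxy = -15/539, Gamma_xyy = 18/539, Gamma_yxx = -414/539, Gamma_yxy = -345/539, Gamma_yyy = 414/539
d^2x/dtau^2 = -(Gamma_xxx*(-1)^2 + 2*Gamma_xxy*(-1)*(7/4) + Gamma_xyy*(7/4)^2) = -717/4312
d^2y/dtau^2 = -(Gamma_yxx*(-1)^2 + 2*Gamma_yxy*(-1)*(7/4) + Gamma_yyy*(7/4)^2) = -16491/4312

Answer: Gamma_xxx = -18/539, Gamma_xxy = -15/539, Gamma_xyy = 18/539, Gamma_yxx = -414/539, Gamma_yxy = -345/539, Gamma_yyy = 414/539; accelerations (d^2x/dtau^2, d^2y/dtau^2) = (-717/4312, -16491/4312)


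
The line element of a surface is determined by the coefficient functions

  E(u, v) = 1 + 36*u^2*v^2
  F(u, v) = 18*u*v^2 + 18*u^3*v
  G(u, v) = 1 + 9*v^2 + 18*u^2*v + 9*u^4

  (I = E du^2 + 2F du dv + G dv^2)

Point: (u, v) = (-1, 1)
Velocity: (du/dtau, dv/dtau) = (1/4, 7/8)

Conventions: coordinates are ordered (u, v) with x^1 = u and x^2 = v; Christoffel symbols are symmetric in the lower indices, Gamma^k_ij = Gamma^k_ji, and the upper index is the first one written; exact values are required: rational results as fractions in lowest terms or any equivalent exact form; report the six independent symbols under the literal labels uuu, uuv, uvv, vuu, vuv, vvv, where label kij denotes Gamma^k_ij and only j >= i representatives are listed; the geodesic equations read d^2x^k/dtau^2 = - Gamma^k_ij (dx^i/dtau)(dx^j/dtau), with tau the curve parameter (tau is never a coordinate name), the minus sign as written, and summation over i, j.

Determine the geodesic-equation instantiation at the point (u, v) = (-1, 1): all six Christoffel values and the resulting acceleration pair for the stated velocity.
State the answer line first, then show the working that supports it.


Answer: Gamma_uuu = -36/73, Gamma_uuv = 36/73, Gamma_uvv = -18/73, Gamma_vuu = 36/73, Gamma_vuv = -36/73, Gamma_vvv = 18/73; accelerations (d^2u/dtau^2, d^2v/dtau^2) = (9/2336, -9/2336)

E = 37, F = -36, G = 37 at the point
E_u = -72, E_v = 72, F_u = 72, F_v = -54, G_u = -72, G_v = 36
EG - F^2 = 73;  g^inv = (1/73) * [[37, 36], [36, 37]]
first-kind symbols [ij,l] = (1/2)(d_i g_jl + d_j g_il - d_l g_ij): [uu,u] = E_u/2 = -36, [uu,v] = F_u - E_v/2 = 36, [uv,u] = E_v/2 = 36, [uv,v] = G_u/2 = -36, [vv,u] = F_v - G_u/2 = -18, [vv,v] = G_v/2 = 18
Gamma^u_ij = (G*[ij,u] - F*[ij,v])/(EG - F^2), Gamma^v_ij = (E*[ij,v] - F*[ij,u])/(EG - F^2)
Gamma_uuu = -36/73, Gamma_uuv = 36/73, Gamma_uvv = -18/73, Gamma_vuu = 36/73, Gamma_vuv = -36/73, Gamma_vvv = 18/73
d^2u/dtau^2 = -(Gamma_uuu*(1/4)^2 + 2*Gamma_uuv*(1/4)*(7/8) + Gamma_uvv*(7/8)^2) = 9/2336
d^2v/dtau^2 = -(Gamma_vuu*(1/4)^2 + 2*Gamma_vuv*(1/4)*(7/8) + Gamma_vvv*(7/8)^2) = -9/2336


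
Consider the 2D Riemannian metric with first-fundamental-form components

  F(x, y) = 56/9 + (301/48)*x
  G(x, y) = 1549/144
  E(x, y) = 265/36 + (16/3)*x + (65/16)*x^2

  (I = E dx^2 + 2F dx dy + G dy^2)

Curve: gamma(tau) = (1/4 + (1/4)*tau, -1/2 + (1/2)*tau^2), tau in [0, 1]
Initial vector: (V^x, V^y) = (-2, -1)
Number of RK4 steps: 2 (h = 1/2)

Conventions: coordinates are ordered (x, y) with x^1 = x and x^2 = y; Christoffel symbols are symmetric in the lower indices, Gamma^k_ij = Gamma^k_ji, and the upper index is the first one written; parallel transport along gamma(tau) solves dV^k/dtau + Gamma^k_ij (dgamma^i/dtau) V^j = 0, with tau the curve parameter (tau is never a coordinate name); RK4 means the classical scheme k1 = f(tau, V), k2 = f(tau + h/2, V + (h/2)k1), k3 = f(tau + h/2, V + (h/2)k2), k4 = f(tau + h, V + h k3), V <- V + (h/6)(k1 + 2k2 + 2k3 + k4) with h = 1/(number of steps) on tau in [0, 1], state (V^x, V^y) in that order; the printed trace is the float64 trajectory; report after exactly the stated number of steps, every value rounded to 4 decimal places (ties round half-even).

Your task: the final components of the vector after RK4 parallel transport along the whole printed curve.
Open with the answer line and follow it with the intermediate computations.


Answer: V^x = -2.1346, V^y = -0.5914

gamma'(tau) = (1/4, tau); f(tau, V)^k = -Gamma^k_ij(gamma(tau)) gamma'^i(tau) V^j; h = 1/2; intermediate values shown to 6 dp
curve data and Christoffel symbols at the stage parameters:
  tau = 0.000000: gamma = (0.250000, -0.500000), gamma' = (0.250000, 0.000000); Gamma_xxx = -0.259717, Gamma_xxy = 0.000000, Gamma_xyy = 0.000000, Gamma_yxx = 0.771038, Gamma_yxy = 0.000000, Gamma_yyy = 0.000000
  tau = 0.250000: gamma = (0.312500, -0.468750), gamma' = (0.250000, 0.250000); Gamma_xxx = -0.260355, Gamma_xxy = 0.000000, Gamma_xyy = 0.000000, Gamma_yxx = 0.780986, Gamma_yxy = 0.000000, Gamma_yyy = 0.000000
  tau = 0.500000: gamma = (0.375000, -0.375000), gamma' = (0.250000, 0.500000); Gamma_xxx = -0.260768, Gamma_xxy = 0.000000, Gamma_xyy = 0.000000, Gamma_yxx = 0.790801, Gamma_yxy = 0.000000, Gamma_yyy = 0.000000
  tau = 0.750000: gamma = (0.437500, -0.218750), gamma' = (0.250000, 0.750000); Gamma_xxx = -0.260933, Gamma_xxy = 0.000000, Gamma_xyy = 0.000000, Gamma_yxx = 0.800440, Gamma_yxy = 0.000000, Gamma_yyy = 0.000000
  tau = 1.000000: gamma = (0.500000, 0.000000), gamma' = (0.250000, 1.000000); Gamma_xxx = -0.260824, Gamma_xxy = 0.000000, Gamma_xyy = 0.000000, Gamma_yxx = 0.809851, Gamma_yxy = 0.000000, Gamma_yyy = 0.000000
step 0: V^x = -2.0000, V^y = -1.0000
step 1: k1 = (-0.129859, 0.385519), k2 = (-0.132290, 0.396831), k3 = (-0.132330, 0.396950), k4 = (-0.134698, 0.408481); V <- V + (h/6)(k1 + 2k2 + 2k3 + k4): V^x = -2.0661, V^y = -0.8015
step 2: k1 = (-0.134697, 0.408478), k2 = (-0.136978, 0.420196), k3 = (-0.137016, 0.420310), k4 = (-0.139192, 0.432189); V <- V + (h/6)(k1 + 2k2 + 2k3 + k4): V^x = -2.1346, V^y = -0.5914


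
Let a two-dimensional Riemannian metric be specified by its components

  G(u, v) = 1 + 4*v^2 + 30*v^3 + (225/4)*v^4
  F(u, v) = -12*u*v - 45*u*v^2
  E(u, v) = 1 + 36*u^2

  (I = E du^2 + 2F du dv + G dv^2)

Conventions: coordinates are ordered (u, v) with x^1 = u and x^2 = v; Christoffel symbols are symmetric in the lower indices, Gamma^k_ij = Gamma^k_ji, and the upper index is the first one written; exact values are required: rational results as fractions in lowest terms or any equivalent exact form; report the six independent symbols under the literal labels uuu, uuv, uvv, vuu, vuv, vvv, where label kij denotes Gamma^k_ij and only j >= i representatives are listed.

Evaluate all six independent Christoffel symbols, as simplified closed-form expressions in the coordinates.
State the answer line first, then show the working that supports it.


Answer: Gamma_uuu = 144*u/(144*u^2 + 225*v^4 + 120*v^3 + 16*v^2 + 4), Gamma_uuv = 0, Gamma_uvv = (-360*u*v - 48*u)/(144*u^2 + 225*v^4 + 120*v^3 + 16*v^2 + 4), Gamma_vuu = (-180*v^2 - 48*v)/(144*u^2 + 225*v^4 + 120*v^3 + 16*v^2 + 4), Gamma_vuv = 0, Gamma_vvv = (450*v^3 + 180*v^2 + 16*v)/(144*u^2 + 225*v^4 + 120*v^3 + 16*v^2 + 4)

E = 1 + 36*u^2; F = -12*u*v - 45*u*v^2; G = 1 + 4*v^2 + 30*v^3 + (225/4)*v^4
Gamma^k_ij = (1/2) g^{kl} (d_i g_jl + d_j g_il - d_l g_ij), with g^inv = (1/(EG-F^2)) [[G, -F], [-F, E]]
first partials: E_u = 72*u, E_v = 0, F_u = -12*v - 45*v^2, F_v = -12*u - 90*u*v, G_u = 0, G_v = 8*v + 90*v^2 + 225*v^3
D = EG - F^2 = 1 + 4*v^2 + 36*u^2 + 30*v^3 + (225/4)*v^4
expanded: Gamma^u_uu = (G E_u - 2F F_u + F E_v)/(2D), Gamma^u_uv = (G E_v - F G_u)/(2D), Gamma^u_vv = (2G F_v - G G_u - F G_v)/(2D), Gamma^v_uu = (2E F_u - E E_v - F E_u)/(2D), Gamma^v_uv = (E G_u - F E_v)/(2D), Gamma^v_vv = (E G_v - 2F F_v + F G_u)/(2D); substitute and cancel common factors


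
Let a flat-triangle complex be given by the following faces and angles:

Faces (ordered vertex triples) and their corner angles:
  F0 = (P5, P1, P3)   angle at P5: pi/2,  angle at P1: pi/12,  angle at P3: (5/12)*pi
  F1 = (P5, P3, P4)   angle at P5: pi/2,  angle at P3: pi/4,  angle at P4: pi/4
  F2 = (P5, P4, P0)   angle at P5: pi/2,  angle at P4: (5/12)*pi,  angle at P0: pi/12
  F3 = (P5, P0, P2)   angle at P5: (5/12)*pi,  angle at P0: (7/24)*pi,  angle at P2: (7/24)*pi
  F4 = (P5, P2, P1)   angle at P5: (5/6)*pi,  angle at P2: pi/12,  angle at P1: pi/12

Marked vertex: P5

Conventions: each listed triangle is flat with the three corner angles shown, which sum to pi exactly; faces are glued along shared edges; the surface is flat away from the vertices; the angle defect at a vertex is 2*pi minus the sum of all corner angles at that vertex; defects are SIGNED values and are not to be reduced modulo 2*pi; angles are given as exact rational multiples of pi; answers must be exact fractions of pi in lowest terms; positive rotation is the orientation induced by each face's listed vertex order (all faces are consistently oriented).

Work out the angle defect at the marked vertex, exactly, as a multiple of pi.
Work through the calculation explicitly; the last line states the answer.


Sum of corner angles at P5: (11/4)*pi
defect = 2*pi - (11/4)*pi

Answer: defect(P5) = (-3/4)*pi


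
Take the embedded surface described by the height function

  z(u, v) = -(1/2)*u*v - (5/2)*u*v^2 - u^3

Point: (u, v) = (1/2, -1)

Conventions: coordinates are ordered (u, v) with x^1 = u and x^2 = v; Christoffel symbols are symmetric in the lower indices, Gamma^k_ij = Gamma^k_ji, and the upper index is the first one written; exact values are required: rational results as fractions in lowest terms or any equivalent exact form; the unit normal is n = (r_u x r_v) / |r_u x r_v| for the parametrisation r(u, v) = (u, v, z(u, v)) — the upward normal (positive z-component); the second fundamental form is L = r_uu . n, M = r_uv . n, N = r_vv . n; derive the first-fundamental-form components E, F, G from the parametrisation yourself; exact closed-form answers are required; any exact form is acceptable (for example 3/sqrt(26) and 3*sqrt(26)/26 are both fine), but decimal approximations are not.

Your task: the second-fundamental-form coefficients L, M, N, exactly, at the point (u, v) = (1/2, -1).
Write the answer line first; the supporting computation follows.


Answer: L = -6*sqrt(218)/109, M = 9*sqrt(218)/109, N = -5*sqrt(218)/109

z_u = -11/4, z_v = 9/4, z_uu = -3, z_uv = 9/2, z_vv = -5/2
E = 137/16, F = -99/16, G = 97/16; answer radicand W^2 = 109/8
unnormalised second-form numerators: l = -3, m = 9/2, n = -5/2; L = l/sqrt(109/8), and similarly M = m/sqrt(W^2), N = n/sqrt(W^2)


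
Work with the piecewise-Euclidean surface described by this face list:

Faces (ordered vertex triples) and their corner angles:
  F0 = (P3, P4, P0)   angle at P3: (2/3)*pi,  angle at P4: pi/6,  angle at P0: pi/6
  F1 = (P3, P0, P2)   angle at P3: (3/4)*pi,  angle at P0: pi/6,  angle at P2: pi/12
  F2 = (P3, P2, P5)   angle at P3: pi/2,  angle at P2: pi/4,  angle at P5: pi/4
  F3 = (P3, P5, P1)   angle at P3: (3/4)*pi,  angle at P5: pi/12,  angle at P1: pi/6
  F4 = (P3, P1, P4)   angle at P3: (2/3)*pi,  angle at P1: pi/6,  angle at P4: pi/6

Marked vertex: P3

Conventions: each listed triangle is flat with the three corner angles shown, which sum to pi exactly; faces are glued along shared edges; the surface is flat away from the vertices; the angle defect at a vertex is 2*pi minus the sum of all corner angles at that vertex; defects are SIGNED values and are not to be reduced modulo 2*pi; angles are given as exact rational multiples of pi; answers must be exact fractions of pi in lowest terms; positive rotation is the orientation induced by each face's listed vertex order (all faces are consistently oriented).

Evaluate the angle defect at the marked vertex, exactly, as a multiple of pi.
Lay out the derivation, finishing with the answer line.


Sum of corner angles at P3: (10/3)*pi
defect = 2*pi - (10/3)*pi

Answer: defect(P3) = (-4/3)*pi


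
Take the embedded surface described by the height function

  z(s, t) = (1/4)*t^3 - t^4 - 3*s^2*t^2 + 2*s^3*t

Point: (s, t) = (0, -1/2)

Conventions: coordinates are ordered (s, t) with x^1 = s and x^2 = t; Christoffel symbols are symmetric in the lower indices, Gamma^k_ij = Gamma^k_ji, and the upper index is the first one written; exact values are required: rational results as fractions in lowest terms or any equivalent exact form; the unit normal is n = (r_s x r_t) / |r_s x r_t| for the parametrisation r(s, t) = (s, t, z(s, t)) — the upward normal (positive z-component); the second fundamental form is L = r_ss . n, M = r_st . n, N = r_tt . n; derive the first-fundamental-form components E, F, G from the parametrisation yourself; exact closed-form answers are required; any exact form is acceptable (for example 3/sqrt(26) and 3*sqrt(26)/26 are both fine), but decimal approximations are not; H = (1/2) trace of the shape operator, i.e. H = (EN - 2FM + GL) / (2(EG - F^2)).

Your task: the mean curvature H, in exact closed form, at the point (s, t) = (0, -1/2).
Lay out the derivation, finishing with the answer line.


z_s = 0, z_t = 11/16, z_ss = -3/2, z_st = 0, z_tt = -15/4
E = 1, F = 0, G = 377/256; answer radicand W^2 = 377/256
unnormalised second-form numerators: l = -3/2, m = 0, n = -15/4; L = l/sqrt(377/256), and similarly M = m/sqrt(W^2), N = n/sqrt(W^2)
H = (E*n - 2*F*m + G*l) / (2*(EG - F^2)*sqrt(W^2)); E*n - 2*F*m + G*l = -3051/512, EG - F^2 = 377/256, so H = (-3051/1508)/sqrt(377/256)

Answer: H = -12204*sqrt(377)/142129


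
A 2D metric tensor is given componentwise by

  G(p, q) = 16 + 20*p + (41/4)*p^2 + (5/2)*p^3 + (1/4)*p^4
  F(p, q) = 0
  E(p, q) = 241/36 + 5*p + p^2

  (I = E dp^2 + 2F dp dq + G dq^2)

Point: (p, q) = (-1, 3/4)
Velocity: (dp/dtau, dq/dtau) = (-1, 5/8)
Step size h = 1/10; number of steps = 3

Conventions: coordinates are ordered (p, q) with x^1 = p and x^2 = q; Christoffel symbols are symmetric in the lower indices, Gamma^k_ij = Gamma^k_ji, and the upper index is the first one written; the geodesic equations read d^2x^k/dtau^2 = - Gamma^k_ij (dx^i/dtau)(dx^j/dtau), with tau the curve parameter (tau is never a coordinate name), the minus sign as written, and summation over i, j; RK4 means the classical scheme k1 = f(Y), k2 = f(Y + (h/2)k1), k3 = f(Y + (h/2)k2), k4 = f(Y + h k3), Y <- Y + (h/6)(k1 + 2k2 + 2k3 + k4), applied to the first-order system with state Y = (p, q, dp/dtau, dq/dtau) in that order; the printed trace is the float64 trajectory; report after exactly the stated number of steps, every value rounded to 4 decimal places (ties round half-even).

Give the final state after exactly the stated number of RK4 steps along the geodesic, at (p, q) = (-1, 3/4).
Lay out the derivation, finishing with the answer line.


f(Y) = (dp/dtau, dq/dtau, -Gamma^p_ij Y'^i Y'^j, -Gamma^q_ij Y'^i Y'^j) with the Gammas evaluated at the stage position; h = 0.100000; intermediate values shown to 6 dp
step 0: p = -1.0000, q = 0.7500, dp/dtau = -1.0000, dq/dtau = 0.6250
step 1:
  k1: at (p, q) = (-1.000000, 0.750000), (dp/dtau, dq/dtau) = (-1.000000, 0.625000); Gamma_ppp = 0.556701, Gamma_ppq = 0.000000, Gamma_pqq = -1.113402, Gamma_qpp = 0.000000, Gamma_qpq = 0.750000, Gamma_qqq = 0.000000; k1 = (-1.000000, 0.625000, -0.121778, 0.937500)
  k2: at (p, q) = (-1.050000, 0.781250), (dp/dtau, dq/dtau) = (-1.006089, 0.671875); Gamma_ppp = 0.569310, Gamma_ppq = 0.000000, Gamma_pqq = -1.096633, Gamma_qpp = 0.000000, Gamma_qpq = 0.752758, Gamma_qqq = 0.000000; k2 = (-1.006089, 0.671875, -0.081226, 1.017678)
  k3: at (p, q) = (-1.050304, 0.783594), (dp/dtau, dq/dtau) = (-1.004061, 0.675884); Gamma_ppp = 0.569387, Gamma_ppq = 0.000000, Gamma_pqq = -1.096531, Gamma_qpp = 0.000000, Gamma_qpq = 0.752772, Gamma_qqq = 0.000000; k3 = (-1.004061, 0.675884, -0.073105, 1.021706)
  k4: at (p, q) = (-1.100406, 0.817588), (dp/dtau, dq/dtau) = (-1.007311, 0.727171); Gamma_ppp = 0.582362, Gamma_ppq = 0.000000, Gamma_pqq = -1.079950, Gamma_qpp = 0.000000, Gamma_qpq = 0.754729, Gamma_qqq = 0.000000; k4 = (-1.007311, 0.727171, -0.019855, 1.105658)
  Y <- Y + (h/6)(k1 + 2k2 + 2k3 + k4): p = -1.1005, q = 0.8175, dp/dtau = -1.0075, dq/dtau = 0.7270
step 2:
  k1: at (p, q) = (-1.100460, 0.817461), (dp/dtau, dq/dtau) = (-1.007505, 0.727032); Gamma_ppp = 0.582376, Gamma_ppq = 0.000000, Gamma_pqq = -1.079932, Gamma_qpp = 0.000000, Gamma_qpq = 0.754731, Gamma_qqq = 0.000000; k1 = (-1.007505, 0.727032, -0.020324, 1.105663)
  k2: at (p, q) = (-1.150835, 0.853813), (dp/dtau, dq/dtau) = (-1.008521, 0.782315); Gamma_ppp = 0.595739, Gamma_ppq = 0.000000, Gamma_pqq = -1.063468, Gamma_qpp = 0.000000, Gamma_qpq = 0.755783, Gamma_qqq = 0.000000; k2 = (-1.008521, 0.782315, 0.044925, 1.192597)
  k3: at (p, q) = (-1.150886, 0.856577), (dp/dtau, dq/dtau) = (-1.005259, 0.786662); Gamma_ppp = 0.595753, Gamma_ppq = 0.000000, Gamma_pqq = -1.063451, Gamma_qpp = 0.000000, Gamma_qpq = 0.755783, Gamma_qqq = 0.000000; k3 = (-1.005259, 0.786662, 0.056068, 1.195345)
  k4: at (p, q) = (-1.200986, 0.896128), (dp/dtau, dq/dtau) = (-1.001898, 0.846567); Gamma_ppp = 0.609327, Gamma_ppq = 0.000000, Gamma_pqq = -1.047262, Gamma_qpp = 0.000000, Gamma_qpq = 0.755804, Gamma_qqq = 0.000000; k4 = (-1.001898, 0.846567, 0.138904, 1.282105)
  Y <- Y + (h/6)(k1 + 2k2 + 2k3 + k4): p = -1.2011, q = 0.8960, dp/dtau = -1.0022, dq/dtau = 0.8464
step 3:
  k1: at (p, q) = (-1.201076, 0.895987), (dp/dtau, dq/dtau) = (-1.002162, 0.846426); Gamma_ppp = 0.609352, Gamma_ppq = 0.000000, Gamma_pqq = -1.047233, Gamma_qpp = 0.000000, Gamma_qpq = 0.755803, Gamma_qqq = 0.000000; k1 = (-1.002162, 0.846426, 0.138287, 1.282229)
  k2: at (p, q) = (-1.251184, 0.938309), (dp/dtau, dq/dtau) = (-0.995248, 0.910538); Gamma_ppp = 0.623166, Gamma_ppq = 0.000000, Gamma_pqq = -1.031197, Gamma_qpp = 0.000000, Gamma_qpq = 0.754676, Gamma_qqq = 0.000000; k2 = (-0.995248, 0.910538, 0.237686, 1.367791)
  k3: at (p, q) = (-1.250839, 0.941514), (dp/dtau, dq/dtau) = (-0.990278, 0.914816); Gamma_ppp = 0.623070, Gamma_ppq = 0.000000, Gamma_pqq = -1.031307, Gamma_qpp = 0.000000, Gamma_qpq = 0.754688, Gamma_qqq = 0.000000; k3 = (-0.990278, 0.914816, 0.252075, 1.367377)
  k4: at (p, q) = (-1.300104, 0.987469), (dp/dtau, dq/dtau) = (-0.976955, 0.983164); Gamma_ppp = 0.636822, Gamma_ppq = 0.000000, Gamma_pqq = -1.015651, Gamma_qpp = 0.000000, Gamma_qpq = 0.752345, Gamma_qqq = 0.000000; k4 = (-0.976955, 0.983164, 0.373932, 1.445264)
  Y <- Y + (h/6)(k1 + 2k2 + 2k3 + k4): p = -1.3002, q = 0.9873, dp/dtau = -0.9773, dq/dtau = 0.9831

Answer: p = -1.3002, q = 0.9873, dp/dtau = -0.9773, dq/dtau = 0.9831


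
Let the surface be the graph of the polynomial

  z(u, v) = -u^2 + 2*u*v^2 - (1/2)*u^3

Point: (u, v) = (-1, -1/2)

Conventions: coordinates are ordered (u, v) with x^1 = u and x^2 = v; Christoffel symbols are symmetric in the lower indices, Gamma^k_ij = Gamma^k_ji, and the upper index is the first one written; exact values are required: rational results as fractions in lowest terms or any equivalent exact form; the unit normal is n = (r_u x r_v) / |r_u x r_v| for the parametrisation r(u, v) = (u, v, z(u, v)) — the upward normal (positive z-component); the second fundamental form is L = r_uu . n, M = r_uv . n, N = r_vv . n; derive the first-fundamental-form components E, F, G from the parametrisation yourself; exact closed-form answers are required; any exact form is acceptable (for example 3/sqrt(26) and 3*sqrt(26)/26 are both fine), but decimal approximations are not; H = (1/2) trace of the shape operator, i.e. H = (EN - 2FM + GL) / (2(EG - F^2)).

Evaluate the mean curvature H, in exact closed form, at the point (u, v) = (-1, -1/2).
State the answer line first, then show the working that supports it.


Answer: H = 5*sqrt(6)/72

z_u = 1, z_v = 2, z_uu = 1, z_uv = -2, z_vv = -4
E = 2, F = 2, G = 5; answer radicand W^2 = 6
unnormalised second-form numerators: l = 1, m = -2, n = -4; L = l/sqrt(6), and similarly M = m/sqrt(W^2), N = n/sqrt(W^2)
H = (E*n - 2*F*m + G*l) / (2*(EG - F^2)*sqrt(W^2)); E*n - 2*F*m + G*l = 5, EG - F^2 = 6, so H = (5/12)/sqrt(6)


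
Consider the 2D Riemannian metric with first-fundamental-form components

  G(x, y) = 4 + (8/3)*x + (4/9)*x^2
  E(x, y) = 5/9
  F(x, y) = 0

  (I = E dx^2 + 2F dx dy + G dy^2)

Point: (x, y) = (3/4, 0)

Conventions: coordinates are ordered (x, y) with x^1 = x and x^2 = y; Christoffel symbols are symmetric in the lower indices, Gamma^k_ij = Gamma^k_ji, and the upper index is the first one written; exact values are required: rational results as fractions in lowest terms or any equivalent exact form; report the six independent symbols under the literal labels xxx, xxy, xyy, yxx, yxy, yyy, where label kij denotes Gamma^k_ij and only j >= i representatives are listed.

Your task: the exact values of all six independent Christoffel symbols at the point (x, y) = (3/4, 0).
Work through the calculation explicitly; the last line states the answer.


E = 5/9, F = 0, G = 25/4 at the point
E_x = 0, E_y = 0, F_x = 0, F_y = 0, G_x = 10/3, G_y = 0
EG - F^2 = 125/36;  g^inv = (36/125) * [[25/4, 0], [0, 5/9]]
first-kind symbols [ij,l] = (1/2)(d_i g_jl + d_j g_il - d_l g_ij): [xx,x] = E_x/2 = 0, [xx,y] = F_x - E_y/2 = 0, [xy,x] = E_y/2 = 0, [xy,y] = G_x/2 = 5/3, [yy,x] = F_y - G_x/2 = -5/3, [yy,y] = G_y/2 = 0
Gamma^x_ij = (G*[ij,x] - F*[ij,y])/(EG - F^2), Gamma^y_ij = (E*[ij,y] - F*[ij,x])/(EG - F^2)

Answer: Gamma_xxx = 0, Gamma_xxy = 0, Gamma_xyy = -3, Gamma_yxx = 0, Gamma_yxy = 4/15, Gamma_yyy = 0


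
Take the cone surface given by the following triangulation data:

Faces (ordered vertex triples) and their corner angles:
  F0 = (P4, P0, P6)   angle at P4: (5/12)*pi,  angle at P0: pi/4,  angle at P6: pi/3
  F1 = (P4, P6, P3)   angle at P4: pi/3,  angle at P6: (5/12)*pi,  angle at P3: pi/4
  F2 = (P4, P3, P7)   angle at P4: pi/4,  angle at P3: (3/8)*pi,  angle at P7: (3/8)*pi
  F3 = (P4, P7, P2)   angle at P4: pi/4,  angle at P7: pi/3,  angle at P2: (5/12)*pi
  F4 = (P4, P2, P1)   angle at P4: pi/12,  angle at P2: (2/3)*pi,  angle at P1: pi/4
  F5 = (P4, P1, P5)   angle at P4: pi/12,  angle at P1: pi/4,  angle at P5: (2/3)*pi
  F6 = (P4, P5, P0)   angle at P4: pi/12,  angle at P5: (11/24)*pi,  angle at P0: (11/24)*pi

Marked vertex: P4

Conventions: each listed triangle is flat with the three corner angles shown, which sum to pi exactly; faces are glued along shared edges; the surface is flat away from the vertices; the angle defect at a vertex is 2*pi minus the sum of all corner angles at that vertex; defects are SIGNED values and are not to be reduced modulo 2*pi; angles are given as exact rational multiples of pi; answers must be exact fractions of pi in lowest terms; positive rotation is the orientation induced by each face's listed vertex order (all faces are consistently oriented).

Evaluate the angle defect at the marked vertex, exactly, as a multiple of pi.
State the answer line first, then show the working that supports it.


Answer: defect(P4) = pi/2

Sum of corner angles at P4: (3/2)*pi
defect = 2*pi - (3/2)*pi


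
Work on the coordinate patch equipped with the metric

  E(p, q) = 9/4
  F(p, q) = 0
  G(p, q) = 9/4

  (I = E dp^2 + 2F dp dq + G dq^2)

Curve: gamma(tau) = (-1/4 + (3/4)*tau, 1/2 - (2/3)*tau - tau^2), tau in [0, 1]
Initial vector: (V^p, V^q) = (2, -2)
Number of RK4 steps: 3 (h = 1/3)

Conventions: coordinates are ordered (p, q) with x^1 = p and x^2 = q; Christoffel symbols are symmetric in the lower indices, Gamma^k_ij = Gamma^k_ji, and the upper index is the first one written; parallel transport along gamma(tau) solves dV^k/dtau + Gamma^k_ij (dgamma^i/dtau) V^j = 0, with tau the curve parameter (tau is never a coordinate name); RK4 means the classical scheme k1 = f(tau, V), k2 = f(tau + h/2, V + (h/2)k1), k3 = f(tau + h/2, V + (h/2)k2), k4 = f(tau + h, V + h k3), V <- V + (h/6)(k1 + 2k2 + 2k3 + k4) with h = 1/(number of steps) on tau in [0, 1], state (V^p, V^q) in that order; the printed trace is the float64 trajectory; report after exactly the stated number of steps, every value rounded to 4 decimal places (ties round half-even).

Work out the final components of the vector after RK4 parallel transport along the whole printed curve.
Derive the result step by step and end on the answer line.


gamma'(tau) = (3/4, -2/3 - 2*tau); f(tau, V)^k = -Gamma^k_ij(gamma(tau)) gamma'^i(tau) V^j; h = 1/3; intermediate values shown to 6 dp
curve data and Christoffel symbols at the stage parameters:
  tau = 0.000000: gamma = (-0.250000, 0.500000), gamma' = (0.750000, -0.666667); Gamma_ppp = 0.000000, Gamma_ppq = 0.000000, Gamma_pqq = 0.000000, Gamma_qpp = 0.000000, Gamma_qpq = 0.000000, Gamma_qqq = 0.000000
  tau = 0.166667: gamma = (-0.125000, 0.361111), gamma' = (0.750000, -1.000000); Gamma_ppp = 0.000000, Gamma_ppq = 0.000000, Gamma_pqq = 0.000000, Gamma_qpp = 0.000000, Gamma_qpq = 0.000000, Gamma_qqq = 0.000000
  tau = 0.333333: gamma = (0.000000, 0.166667), gamma' = (0.750000, -1.333333); Gamma_ppp = 0.000000, Gamma_ppq = 0.000000, Gamma_pqq = 0.000000, Gamma_qpp = 0.000000, Gamma_qpq = 0.000000, Gamma_qqq = 0.000000
  tau = 0.500000: gamma = (0.125000, -0.083333), gamma' = (0.750000, -1.666667); Gamma_ppp = 0.000000, Gamma_ppq = 0.000000, Gamma_pqq = 0.000000, Gamma_qpp = 0.000000, Gamma_qpq = 0.000000, Gamma_qqq = 0.000000
  tau = 0.666667: gamma = (0.250000, -0.388889), gamma' = (0.750000, -2.000000); Gamma_ppp = 0.000000, Gamma_ppq = 0.000000, Gamma_pqq = 0.000000, Gamma_qpp = 0.000000, Gamma_qpq = 0.000000, Gamma_qqq = 0.000000
  tau = 0.833333: gamma = (0.375000, -0.750000), gamma' = (0.750000, -2.333333); Gamma_ppp = 0.000000, Gamma_ppq = 0.000000, Gamma_pqq = 0.000000, Gamma_qpp = 0.000000, Gamma_qpq = 0.000000, Gamma_qqq = 0.000000
  tau = 1.000000: gamma = (0.500000, -1.166667), gamma' = (0.750000, -2.666667); Gamma_ppp = 0.000000, Gamma_ppq = 0.000000, Gamma_pqq = 0.000000, Gamma_qpp = 0.000000, Gamma_qpq = 0.000000, Gamma_qqq = 0.000000
step 0: V^p = 2.0000, V^q = -2.0000
step 1: k1 = (0.000000, 0.000000), k2 = (0.000000, 0.000000), k3 = (0.000000, 0.000000), k4 = (0.000000, 0.000000); V <- V + (h/6)(k1 + 2k2 + 2k3 + k4): V^p = 2.0000, V^q = -2.0000
step 2: k1 = (0.000000, 0.000000), k2 = (0.000000, 0.000000), k3 = (0.000000, 0.000000), k4 = (0.000000, 0.000000); V <- V + (h/6)(k1 + 2k2 + 2k3 + k4): V^p = 2.0000, V^q = -2.0000
step 3: k1 = (0.000000, 0.000000), k2 = (0.000000, 0.000000), k3 = (0.000000, 0.000000), k4 = (0.000000, 0.000000); V <- V + (h/6)(k1 + 2k2 + 2k3 + k4): V^p = 2.0000, V^q = -2.0000

Answer: V^p = 2.0000, V^q = -2.0000


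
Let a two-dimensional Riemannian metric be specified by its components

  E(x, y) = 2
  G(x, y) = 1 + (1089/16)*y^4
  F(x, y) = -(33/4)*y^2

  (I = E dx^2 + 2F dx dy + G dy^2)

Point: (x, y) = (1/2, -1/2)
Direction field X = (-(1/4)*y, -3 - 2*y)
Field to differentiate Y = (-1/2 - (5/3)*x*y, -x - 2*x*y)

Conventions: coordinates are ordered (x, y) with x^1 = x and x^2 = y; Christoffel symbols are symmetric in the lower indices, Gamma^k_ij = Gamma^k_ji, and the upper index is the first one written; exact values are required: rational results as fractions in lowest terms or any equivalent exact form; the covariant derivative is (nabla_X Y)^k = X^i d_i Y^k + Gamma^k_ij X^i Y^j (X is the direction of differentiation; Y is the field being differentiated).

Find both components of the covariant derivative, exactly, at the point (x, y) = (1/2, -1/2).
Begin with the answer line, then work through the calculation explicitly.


Answer: (nabla_X Y)^x = 85/48, (nabla_X Y)^y = 2

E = 2, F = -33/16, G = 1345/256 at the point
E_x = 0, E_y = 0, F_x = 0, F_y = 33/4, G_x = 0, G_y = -1089/32
EG - F^2 = 1601/256;  g^inv = (256/1601) * [[1345/256, 33/16], [33/16, 2]]
first-kind symbols [ij,l] = (1/2)(d_i g_jl + d_j g_il - d_l g_ij): [xx,x] = E_x/2 = 0, [xx,y] = F_x - E_y/2 = 0, [xy,x] = E_y/2 = 0, [xy,y] = G_x/2 = 0, [yy,x] = F_y - G_x/2 = 33/4, [yy,y] = G_y/2 = -1089/64
Gamma^x_ij = (G*[ij,x] - F*[ij,y])/(EG - F^2), Gamma^y_ij = (E*[ij,y] - F*[ij,x])/(EG - F^2)
Gamma_xxx = 0, Gamma_xxy = 0, Gamma_xyy = 2112/1601, Gamma_yxx = 0, Gamma_yxy = 0, Gamma_yyy = -4356/1601
X = (1/8, -2), Y = (-1/12, 0) at the point


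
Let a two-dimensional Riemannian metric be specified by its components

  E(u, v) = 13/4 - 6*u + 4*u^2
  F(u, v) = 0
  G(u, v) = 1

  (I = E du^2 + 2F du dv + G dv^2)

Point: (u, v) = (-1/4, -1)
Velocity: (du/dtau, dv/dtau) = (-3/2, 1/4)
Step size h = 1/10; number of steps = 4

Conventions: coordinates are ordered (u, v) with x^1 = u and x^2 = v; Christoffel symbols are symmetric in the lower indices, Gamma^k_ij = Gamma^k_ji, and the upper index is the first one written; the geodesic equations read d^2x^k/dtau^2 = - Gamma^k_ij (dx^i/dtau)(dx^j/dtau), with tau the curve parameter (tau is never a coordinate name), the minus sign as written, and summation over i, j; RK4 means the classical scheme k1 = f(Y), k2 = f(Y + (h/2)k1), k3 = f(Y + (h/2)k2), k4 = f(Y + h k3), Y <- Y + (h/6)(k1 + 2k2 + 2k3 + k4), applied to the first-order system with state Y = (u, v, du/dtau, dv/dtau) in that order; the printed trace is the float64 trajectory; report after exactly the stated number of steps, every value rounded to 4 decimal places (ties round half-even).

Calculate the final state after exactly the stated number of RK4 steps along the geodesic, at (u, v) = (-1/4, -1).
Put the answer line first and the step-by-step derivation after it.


Answer: u = -0.7482, v = -0.9000, du/dtau = -1.0618, dv/dtau = 0.2500

f(Y) = (du/dtau, dv/dtau, -Gamma^u_ij Y'^i Y'^j, -Gamma^v_ij Y'^i Y'^j) with the Gammas evaluated at the stage position; h = 0.100000; intermediate values shown to 6 dp
step 0: u = -0.2500, v = -1.0000, du/dtau = -1.5000, dv/dtau = 0.2500
step 1:
  k1: at (u, v) = (-0.250000, -1.000000), (du/dtau, dv/dtau) = (-1.500000, 0.250000); Gamma_uuu = -0.800000, Gamma_uuv = 0.000000, Gamma_uvv = 0.000000, Gamma_vuu = 0.000000, Gamma_vuv = 0.000000, Gamma_vvv = 0.000000; k1 = (-1.500000, 0.250000, 1.800000, 0.000000)
  k2: at (u, v) = (-0.325000, -0.987500), (du/dtau, dv/dtau) = (-1.410000, 0.250000); Gamma_uuu = -0.764784, Gamma_uuv = 0.000000, Gamma_uvv = 0.000000, Gamma_vuu = 0.000000, Gamma_vuv = 0.000000, Gamma_vvv = 0.000000; k2 = (-1.410000, 0.250000, 1.520468, 0.000000)
  k3: at (u, v) = (-0.320500, -0.987500), (du/dtau, dv/dtau) = (-1.423977, 0.250000); Gamma_uuu = -0.766850, Gamma_uuv = 0.000000, Gamma_uvv = 0.000000, Gamma_vuu = 0.000000, Gamma_vuv = 0.000000, Gamma_vvv = 0.000000; k3 = (-1.423977, 0.250000, 1.554949, 0.000000)
  k4: at (u, v) = (-0.392398, -0.975000), (du/dtau, dv/dtau) = (-1.344505, 0.250000); Gamma_uuu = -0.734627, Gamma_uuv = 0.000000, Gamma_uvv = 0.000000, Gamma_vuu = 0.000000, Gamma_vuv = 0.000000, Gamma_vvv = 0.000000; k4 = (-1.344505, 0.250000, 1.327980, 0.000000)
  Y <- Y + (h/6)(k1 + 2k2 + 2k3 + k4): u = -0.3919, v = -0.9750, du/dtau = -1.3454, dv/dtau = 0.2500
step 2:
  k1: at (u, v) = (-0.391874, -0.975000), (du/dtau, dv/dtau) = (-1.345353, 0.250000); Gamma_uuu = -0.734855, Gamma_uuv = 0.000000, Gamma_uvv = 0.000000, Gamma_vuu = 0.000000, Gamma_vuv = 0.000000, Gamma_vvv = 0.000000; k1 = (-1.345353, 0.250000, 1.330069, 0.000000)
  k2: at (u, v) = (-0.459142, -0.962500), (du/dtau, dv/dtau) = (-1.278850, 0.250000); Gamma_uuu = -0.706264, Gamma_uuv = 0.000000, Gamma_uvv = 0.000000, Gamma_vuu = 0.000000, Gamma_vuv = 0.000000, Gamma_vvv = 0.000000; k2 = (-1.278850, 0.250000, 1.155065, 0.000000)
  k3: at (u, v) = (-0.455817, -0.962500), (du/dtau, dv/dtau) = (-1.287600, 0.250000); Gamma_uuu = -0.707641, Gamma_uuv = 0.000000, Gamma_uvv = 0.000000, Gamma_vuu = 0.000000, Gamma_vuv = 0.000000, Gamma_vvv = 0.000000; k3 = (-1.287600, 0.250000, 1.173208, 0.000000)
  k4: at (u, v) = (-0.520634, -0.950000), (du/dtau, dv/dtau) = (-1.228032, 0.250000); Gamma_uuu = -0.681484, Gamma_uuv = 0.000000, Gamma_uvv = 0.000000, Gamma_vuu = 0.000000, Gamma_vuv = 0.000000, Gamma_vvv = 0.000000; k4 = (-1.228032, 0.250000, 1.027721, 0.000000)
  Y <- Y + (h/6)(k1 + 2k2 + 2k3 + k4): u = -0.5203, v = -0.9500, du/dtau = -1.2284, dv/dtau = 0.2500
step 3:
  k1: at (u, v) = (-0.520312, -0.950000), (du/dtau, dv/dtau) = (-1.228448, 0.250000); Gamma_uuu = -0.681610, Gamma_uuv = 0.000000, Gamma_uvv = 0.000000, Gamma_vuu = 0.000000, Gamma_vuv = 0.000000, Gamma_vvv = 0.000000; k1 = (-1.228448, 0.250000, 1.028606, 0.000000)
  k2: at (u, v) = (-0.581735, -0.937500), (du/dtau, dv/dtau) = (-1.177017, 0.250000); Gamma_uuu = -0.658129, Gamma_uuv = 0.000000, Gamma_uvv = 0.000000, Gamma_vuu = 0.000000, Gamma_vuv = 0.000000, Gamma_vvv = 0.000000; k2 = (-1.177017, 0.250000, 0.911751, 0.000000)
  k3: at (u, v) = (-0.579163, -0.937500), (du/dtau, dv/dtau) = (-1.182860, 0.250000); Gamma_uuu = -0.659087, Gamma_uuv = 0.000000, Gamma_uvv = 0.000000, Gamma_vuu = 0.000000, Gamma_vuv = 0.000000, Gamma_vvv = 0.000000; k3 = (-1.182860, 0.250000, 0.922166, 0.000000)
  k4: at (u, v) = (-0.638598, -0.925000), (du/dtau, dv/dtau) = (-1.136231, 0.250000); Gamma_uuu = -0.637497, Gamma_uuv = 0.000000, Gamma_uvv = 0.000000, Gamma_vuu = 0.000000, Gamma_vuv = 0.000000, Gamma_vvv = 0.000000; k4 = (-1.136231, 0.250000, 0.823021, 0.000000)
  Y <- Y + (h/6)(k1 + 2k2 + 2k3 + k4): u = -0.6384, v = -0.9250, du/dtau = -1.1365, dv/dtau = 0.2500
step 4:
  k1: at (u, v) = (-0.638386, -0.925000), (du/dtau, dv/dtau) = (-1.136456, 0.250000); Gamma_uuu = -0.637572, Gamma_uuv = 0.000000, Gamma_uvv = 0.000000, Gamma_vuu = 0.000000, Gamma_vuv = 0.000000, Gamma_vvv = 0.000000; k1 = (-1.136456, 0.250000, 0.823445, 0.000000)
  k2: at (u, v) = (-0.695209, -0.912500), (du/dtau, dv/dtau) = (-1.095284, 0.250000); Gamma_uuu = -0.617973, Gamma_uuv = 0.000000, Gamma_uvv = 0.000000, Gamma_vuu = 0.000000, Gamma_vuv = 0.000000, Gamma_vvv = 0.000000; k2 = (-1.095284, 0.250000, 0.741349, 0.000000)
  k3: at (u, v) = (-0.693150, -0.912500), (du/dtau, dv/dtau) = (-1.099389, 0.250000); Gamma_uuu = -0.618665, Gamma_uuv = 0.000000, Gamma_uvv = 0.000000, Gamma_vuu = 0.000000, Gamma_vuv = 0.000000, Gamma_vvv = 0.000000; k3 = (-1.099389, 0.250000, 0.747754, 0.000000)
  k4: at (u, v) = (-0.748325, -0.900000), (du/dtau, dv/dtau) = (-1.061681, 0.250000); Gamma_uuu = -0.600536, Gamma_uuv = 0.000000, Gamma_uvv = 0.000000, Gamma_vuu = 0.000000, Gamma_vuv = 0.000000, Gamma_vvv = 0.000000; k4 = (-1.061681, 0.250000, 0.676905, 0.000000)
  Y <- Y + (h/6)(k1 + 2k2 + 2k3 + k4): u = -0.7482, v = -0.9000, du/dtau = -1.0618, dv/dtau = 0.2500


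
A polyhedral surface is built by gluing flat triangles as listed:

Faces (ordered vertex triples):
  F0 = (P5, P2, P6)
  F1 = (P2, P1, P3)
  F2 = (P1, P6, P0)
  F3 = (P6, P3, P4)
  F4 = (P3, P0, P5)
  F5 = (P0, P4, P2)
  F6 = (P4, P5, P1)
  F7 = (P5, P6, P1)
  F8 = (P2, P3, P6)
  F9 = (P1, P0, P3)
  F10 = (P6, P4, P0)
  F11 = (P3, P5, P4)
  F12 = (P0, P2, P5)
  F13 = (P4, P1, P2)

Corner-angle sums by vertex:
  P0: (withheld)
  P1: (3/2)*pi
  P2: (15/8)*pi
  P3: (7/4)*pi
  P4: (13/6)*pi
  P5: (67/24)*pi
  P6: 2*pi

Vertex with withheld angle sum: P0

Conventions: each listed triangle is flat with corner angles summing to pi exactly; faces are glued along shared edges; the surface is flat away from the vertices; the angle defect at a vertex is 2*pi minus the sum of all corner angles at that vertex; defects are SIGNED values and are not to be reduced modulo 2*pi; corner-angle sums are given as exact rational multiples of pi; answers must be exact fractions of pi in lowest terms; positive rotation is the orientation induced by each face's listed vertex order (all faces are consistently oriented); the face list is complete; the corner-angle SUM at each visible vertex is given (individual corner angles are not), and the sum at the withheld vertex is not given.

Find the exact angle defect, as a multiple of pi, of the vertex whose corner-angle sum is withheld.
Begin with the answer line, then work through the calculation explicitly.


Answer: defect(P0) = pi/12

V = 7, E = 21, F = 14; chi = V - E + F = 0
Gauss-Bonnet: total defect = 2*pi*chi = 0; visible defects sum to -pi/12


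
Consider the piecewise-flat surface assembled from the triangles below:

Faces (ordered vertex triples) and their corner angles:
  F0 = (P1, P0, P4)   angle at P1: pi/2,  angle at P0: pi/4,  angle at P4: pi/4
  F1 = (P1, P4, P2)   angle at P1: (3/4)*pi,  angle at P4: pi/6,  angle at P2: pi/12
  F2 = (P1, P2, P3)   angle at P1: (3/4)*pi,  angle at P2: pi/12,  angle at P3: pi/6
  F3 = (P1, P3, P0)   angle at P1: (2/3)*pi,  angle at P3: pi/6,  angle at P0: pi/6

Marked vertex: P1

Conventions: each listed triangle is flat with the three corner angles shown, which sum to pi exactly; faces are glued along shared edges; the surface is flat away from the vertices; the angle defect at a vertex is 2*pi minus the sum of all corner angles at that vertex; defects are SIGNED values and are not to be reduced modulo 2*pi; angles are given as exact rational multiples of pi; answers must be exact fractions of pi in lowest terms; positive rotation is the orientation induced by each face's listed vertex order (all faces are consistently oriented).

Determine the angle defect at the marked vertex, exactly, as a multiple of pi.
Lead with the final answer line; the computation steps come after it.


Answer: defect(P1) = (-2/3)*pi

Sum of corner angles at P1: (8/3)*pi
defect = 2*pi - (8/3)*pi


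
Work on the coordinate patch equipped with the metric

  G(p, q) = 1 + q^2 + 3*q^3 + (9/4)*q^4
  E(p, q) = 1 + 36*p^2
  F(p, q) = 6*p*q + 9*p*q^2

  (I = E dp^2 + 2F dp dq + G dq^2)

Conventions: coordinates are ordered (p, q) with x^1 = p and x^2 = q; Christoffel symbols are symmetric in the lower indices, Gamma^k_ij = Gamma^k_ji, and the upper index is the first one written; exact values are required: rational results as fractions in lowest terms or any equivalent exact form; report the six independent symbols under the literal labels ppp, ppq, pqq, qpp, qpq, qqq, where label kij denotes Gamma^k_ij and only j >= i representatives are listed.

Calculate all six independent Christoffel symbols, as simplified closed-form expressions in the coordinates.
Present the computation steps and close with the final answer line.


E = 1 + 36*p^2; F = 6*p*q + 9*p*q^2; G = 1 + q^2 + 3*q^3 + (9/4)*q^4
Gamma^k_ij = (1/2) g^{kl} (d_i g_jl + d_j g_il - d_l g_ij), with g^inv = (1/(EG-F^2)) [[G, -F], [-F, E]]
first partials: E_p = 72*p, E_q = 0, F_p = 6*q + 9*q^2, F_q = 6*p + 18*p*q, G_p = 0, G_q = 2*q + 9*q^2 + 9*q^3
D = EG - F^2 = 1 + q^2 + 36*p^2 + 3*q^3 + (9/4)*q^4
expanded: Gamma^p_pp = (G E_p - 2F F_p + F E_q)/(2D), Gamma^p_pq = (G E_q - F G_p)/(2D), Gamma^p_qq = (2G F_q - G G_p - F G_q)/(2D), Gamma^q_pp = (2E F_p - E E_q - F E_p)/(2D), Gamma^q_pq = (E G_p - F E_q)/(2D), Gamma^q_qq = (E G_q - 2F F_q + F G_p)/(2D); substitute and cancel common factors

Answer: Gamma_ppp = 144*p/(144*p^2 + 9*q^4 + 12*q^3 + 4*q^2 + 4), Gamma_ppq = 0, Gamma_pqq = (72*p*q + 24*p)/(144*p^2 + 9*q^4 + 12*q^3 + 4*q^2 + 4), Gamma_qpp = (36*q^2 + 24*q)/(144*p^2 + 9*q^4 + 12*q^3 + 4*q^2 + 4), Gamma_qpq = 0, Gamma_qqq = (18*q^3 + 18*q^2 + 4*q)/(144*p^2 + 9*q^4 + 12*q^3 + 4*q^2 + 4)


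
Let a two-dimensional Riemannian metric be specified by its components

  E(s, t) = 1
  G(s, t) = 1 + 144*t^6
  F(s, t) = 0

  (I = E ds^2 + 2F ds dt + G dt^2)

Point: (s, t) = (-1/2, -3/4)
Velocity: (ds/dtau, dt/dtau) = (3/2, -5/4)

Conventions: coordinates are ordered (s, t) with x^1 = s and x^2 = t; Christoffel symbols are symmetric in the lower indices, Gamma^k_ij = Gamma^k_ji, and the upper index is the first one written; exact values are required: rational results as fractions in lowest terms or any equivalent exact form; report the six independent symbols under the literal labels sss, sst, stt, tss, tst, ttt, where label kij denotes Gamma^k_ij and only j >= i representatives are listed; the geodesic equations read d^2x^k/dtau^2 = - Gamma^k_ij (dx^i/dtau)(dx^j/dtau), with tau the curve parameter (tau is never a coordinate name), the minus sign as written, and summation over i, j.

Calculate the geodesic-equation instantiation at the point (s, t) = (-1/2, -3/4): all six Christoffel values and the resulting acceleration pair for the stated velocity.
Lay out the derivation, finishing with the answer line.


E = 1, F = 0, G = 6817/256 at the point
E_s = 0, E_t = 0, F_s = 0, F_t = 0, G_s = 0, G_t = -6561/32
EG - F^2 = 6817/256;  g^inv = (256/6817) * [[6817/256, 0], [0, 1]]
first-kind symbols [ij,l] = (1/2)(d_i g_jl + d_j g_il - d_l g_ij): [ss,s] = E_s/2 = 0, [ss,t] = F_s - E_t/2 = 0, [st,s] = E_t/2 = 0, [st,t] = G_s/2 = 0, [tt,s] = F_t - G_s/2 = 0, [tt,t] = G_t/2 = -6561/64
Gamma^s_ij = (G*[ij,s] - F*[ij,t])/(EG - F^2), Gamma^t_ij = (E*[ij,t] - F*[ij,s])/(EG - F^2)
Gamma_sss = 0, Gamma_sst = 0, Gamma_stt = 0, Gamma_tss = 0, Gamma_tst = 0, Gamma_ttt = -26244/6817
d^2s/dtau^2 = -(Gamma_sss*(3/2)^2 + 2*Gamma_sst*(3/2)*(-5/4) + Gamma_stt*(-5/4)^2) = 0
d^2t/dtau^2 = -(Gamma_tss*(3/2)^2 + 2*Gamma_tst*(3/2)*(-5/4) + Gamma_ttt*(-5/4)^2) = 164025/27268

Answer: Gamma_sss = 0, Gamma_sst = 0, Gamma_stt = 0, Gamma_tss = 0, Gamma_tst = 0, Gamma_ttt = -26244/6817; accelerations (d^2s/dtau^2, d^2t/dtau^2) = (0, 164025/27268)
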